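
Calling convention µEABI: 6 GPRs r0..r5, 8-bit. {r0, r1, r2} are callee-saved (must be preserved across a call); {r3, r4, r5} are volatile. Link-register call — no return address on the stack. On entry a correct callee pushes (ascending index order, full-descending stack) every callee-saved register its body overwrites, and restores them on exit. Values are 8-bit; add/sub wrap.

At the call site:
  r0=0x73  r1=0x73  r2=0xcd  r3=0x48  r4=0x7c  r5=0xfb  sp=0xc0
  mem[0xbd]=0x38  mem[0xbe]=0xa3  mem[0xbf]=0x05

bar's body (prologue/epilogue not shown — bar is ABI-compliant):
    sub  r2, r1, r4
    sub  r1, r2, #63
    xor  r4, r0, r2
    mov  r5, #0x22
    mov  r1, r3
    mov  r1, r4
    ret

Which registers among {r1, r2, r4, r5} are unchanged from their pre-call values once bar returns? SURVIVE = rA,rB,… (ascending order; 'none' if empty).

SURVIVE = r1,r2

prologue: push r1 → mem[0xbf]=0x73, sp=0xbf
prologue: push r2 → mem[0xbe]=0xcd, sp=0xbe
body[0] sub  r2, r1, r4 → r2=0xf7
body[1] sub  r1, r2, #63 → r1=0xb8
body[2] xor  r4, r0, r2 → r4=0x84
body[3] mov  r5, #0x22 → r5=0x22
body[4] mov  r1, r3 → r1=0x48
body[5] mov  r1, r4 → r1=0x84
epilogue: pop r2=0xcd, sp=0xbf
epilogue: pop r1=0x73, sp=0xc0
r1: callee-saved, written=True
r2: callee-saved, written=True
r4: caller-saved, written=True
r5: caller-saved, written=True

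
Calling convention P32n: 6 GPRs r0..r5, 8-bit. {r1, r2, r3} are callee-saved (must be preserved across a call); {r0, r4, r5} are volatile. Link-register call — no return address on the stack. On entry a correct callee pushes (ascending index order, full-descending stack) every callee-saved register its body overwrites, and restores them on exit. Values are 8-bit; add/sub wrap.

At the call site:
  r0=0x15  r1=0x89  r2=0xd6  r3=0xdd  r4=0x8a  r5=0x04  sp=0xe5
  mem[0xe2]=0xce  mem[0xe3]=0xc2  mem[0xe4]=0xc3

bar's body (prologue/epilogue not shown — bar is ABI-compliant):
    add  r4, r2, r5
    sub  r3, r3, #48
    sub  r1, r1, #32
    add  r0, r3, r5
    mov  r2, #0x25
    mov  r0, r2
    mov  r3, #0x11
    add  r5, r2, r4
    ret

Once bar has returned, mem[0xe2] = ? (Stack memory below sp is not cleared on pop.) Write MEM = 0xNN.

MEM = 0xdd

prologue: push r1 -> mem[0xe4]=0x89, sp=0xe4
prologue: push r2 -> mem[0xe3]=0xd6, sp=0xe3
prologue: push r3 -> mem[0xe2]=0xdd, sp=0xe2
body[0] add  r4, r2, r5 -> r4=0xda
body[1] sub  r3, r3, #48 -> r3=0xad
body[2] sub  r1, r1, #32 -> r1=0x69
body[3] add  r0, r3, r5 -> r0=0xb1
body[4] mov  r2, #0x25 -> r2=0x25
body[5] mov  r0, r2 -> r0=0x25
body[6] mov  r3, #0x11 -> r3=0x11
body[7] add  r5, r2, r4 -> r5=0xff
epilogue: pop r3=0xdd, sp=0xe3
epilogue: pop r2=0xd6, sp=0xe4
epilogue: pop r1=0x89, sp=0xe5
prologue pushed ['r1', 'r2', 'r3'] at ['0xe4', '0xe3', '0xe2']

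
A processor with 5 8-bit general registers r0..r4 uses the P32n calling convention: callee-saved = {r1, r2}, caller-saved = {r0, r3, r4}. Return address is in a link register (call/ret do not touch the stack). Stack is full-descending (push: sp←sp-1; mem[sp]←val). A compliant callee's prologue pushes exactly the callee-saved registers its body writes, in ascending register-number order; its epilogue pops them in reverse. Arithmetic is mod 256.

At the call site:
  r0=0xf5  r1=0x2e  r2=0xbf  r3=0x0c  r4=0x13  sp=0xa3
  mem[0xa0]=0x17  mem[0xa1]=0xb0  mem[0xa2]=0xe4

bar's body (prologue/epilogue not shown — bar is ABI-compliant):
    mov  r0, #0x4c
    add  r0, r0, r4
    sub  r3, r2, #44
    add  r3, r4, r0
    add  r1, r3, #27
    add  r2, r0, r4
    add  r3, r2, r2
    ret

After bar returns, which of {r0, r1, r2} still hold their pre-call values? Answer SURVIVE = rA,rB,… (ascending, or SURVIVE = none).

SURVIVE = r1,r2

prologue: push r1 -> mem[0xa2]=0x2e, sp=0xa2
prologue: push r2 -> mem[0xa1]=0xbf, sp=0xa1
body[0] mov  r0, #0x4c -> r0=0x4c
body[1] add  r0, r0, r4 -> r0=0x5f
body[2] sub  r3, r2, #44 -> r3=0x93
body[3] add  r3, r4, r0 -> r3=0x72
body[4] add  r1, r3, #27 -> r1=0x8d
body[5] add  r2, r0, r4 -> r2=0x72
body[6] add  r3, r2, r2 -> r3=0xe4
epilogue: pop r2=0xbf, sp=0xa2
epilogue: pop r1=0x2e, sp=0xa3
r0: caller-saved, written=True
r1: callee-saved, written=True
r2: callee-saved, written=True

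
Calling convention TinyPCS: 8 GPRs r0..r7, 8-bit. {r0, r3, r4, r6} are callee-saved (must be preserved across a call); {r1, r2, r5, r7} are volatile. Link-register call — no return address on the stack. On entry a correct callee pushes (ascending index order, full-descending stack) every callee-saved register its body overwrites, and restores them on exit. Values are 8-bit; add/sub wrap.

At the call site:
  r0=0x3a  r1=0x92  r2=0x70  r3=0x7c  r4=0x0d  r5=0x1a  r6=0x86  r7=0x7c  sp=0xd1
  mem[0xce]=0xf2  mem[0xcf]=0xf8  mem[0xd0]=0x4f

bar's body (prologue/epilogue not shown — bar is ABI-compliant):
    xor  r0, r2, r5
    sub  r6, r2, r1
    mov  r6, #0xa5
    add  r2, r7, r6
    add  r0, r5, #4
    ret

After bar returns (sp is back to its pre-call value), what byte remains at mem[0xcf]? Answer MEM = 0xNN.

prologue: push r0 -> mem[0xd0]=0x3a, sp=0xd0
prologue: push r6 -> mem[0xcf]=0x86, sp=0xcf
body[0] xor  r0, r2, r5 -> r0=0x6a
body[1] sub  r6, r2, r1 -> r6=0xde
body[2] mov  r6, #0xa5 -> r6=0xa5
body[3] add  r2, r7, r6 -> r2=0x21
body[4] add  r0, r5, #4 -> r0=0x1e
epilogue: pop r6=0x86, sp=0xd0
epilogue: pop r0=0x3a, sp=0xd1
prologue pushed ['r0', 'r6'] at ['0xd0', '0xcf']

MEM = 0x86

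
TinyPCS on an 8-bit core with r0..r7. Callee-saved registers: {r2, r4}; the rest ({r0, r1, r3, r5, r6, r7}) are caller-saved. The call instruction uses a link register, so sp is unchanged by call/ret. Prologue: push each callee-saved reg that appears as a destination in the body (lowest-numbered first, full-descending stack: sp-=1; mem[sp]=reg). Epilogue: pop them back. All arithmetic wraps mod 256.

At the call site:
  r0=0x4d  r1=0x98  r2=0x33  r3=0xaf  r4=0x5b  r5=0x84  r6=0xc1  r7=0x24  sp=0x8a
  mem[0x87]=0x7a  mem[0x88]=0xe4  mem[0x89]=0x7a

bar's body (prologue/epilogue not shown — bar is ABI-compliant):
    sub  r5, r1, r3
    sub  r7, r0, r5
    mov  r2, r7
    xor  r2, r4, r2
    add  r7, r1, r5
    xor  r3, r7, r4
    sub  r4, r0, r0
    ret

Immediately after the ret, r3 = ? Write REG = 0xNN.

REG = 0xda

prologue: push r2 → mem[0x89]=0x33, sp=0x89
prologue: push r4 → mem[0x88]=0x5b, sp=0x88
body[0] sub  r5, r1, r3 → r5=0xe9
body[1] sub  r7, r0, r5 → r7=0x64
body[2] mov  r2, r7 → r2=0x64
body[3] xor  r2, r4, r2 → r2=0x3f
body[4] add  r7, r1, r5 → r7=0x81
body[5] xor  r3, r7, r4 → r3=0xda
body[6] sub  r4, r0, r0 → r4=0x00
epilogue: pop r4=0x5b, sp=0x89
epilogue: pop r2=0x33, sp=0x8a
r3 is caller-saved → body value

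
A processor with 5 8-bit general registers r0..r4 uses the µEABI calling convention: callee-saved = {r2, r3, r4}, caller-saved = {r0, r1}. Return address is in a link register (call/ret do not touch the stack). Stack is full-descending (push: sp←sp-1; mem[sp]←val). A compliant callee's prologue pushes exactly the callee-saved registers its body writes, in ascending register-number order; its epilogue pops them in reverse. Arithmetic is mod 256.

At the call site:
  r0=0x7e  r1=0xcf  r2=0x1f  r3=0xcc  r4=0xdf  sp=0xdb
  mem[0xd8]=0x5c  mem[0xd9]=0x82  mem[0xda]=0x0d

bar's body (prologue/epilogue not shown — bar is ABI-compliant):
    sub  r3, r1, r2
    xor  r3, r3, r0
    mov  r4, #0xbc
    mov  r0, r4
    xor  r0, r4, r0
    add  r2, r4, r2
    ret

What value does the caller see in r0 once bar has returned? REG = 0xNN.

REG = 0x00

prologue: push r2 → mem[0xda]=0x1f, sp=0xda
prologue: push r3 → mem[0xd9]=0xcc, sp=0xd9
prologue: push r4 → mem[0xd8]=0xdf, sp=0xd8
body[0] sub  r3, r1, r2 → r3=0xb0
body[1] xor  r3, r3, r0 → r3=0xce
body[2] mov  r4, #0xbc → r4=0xbc
body[3] mov  r0, r4 → r0=0xbc
body[4] xor  r0, r4, r0 → r0=0x00
body[5] add  r2, r4, r2 → r2=0xdb
epilogue: pop r4=0xdf, sp=0xd9
epilogue: pop r3=0xcc, sp=0xda
epilogue: pop r2=0x1f, sp=0xdb
r0 is caller-saved → body value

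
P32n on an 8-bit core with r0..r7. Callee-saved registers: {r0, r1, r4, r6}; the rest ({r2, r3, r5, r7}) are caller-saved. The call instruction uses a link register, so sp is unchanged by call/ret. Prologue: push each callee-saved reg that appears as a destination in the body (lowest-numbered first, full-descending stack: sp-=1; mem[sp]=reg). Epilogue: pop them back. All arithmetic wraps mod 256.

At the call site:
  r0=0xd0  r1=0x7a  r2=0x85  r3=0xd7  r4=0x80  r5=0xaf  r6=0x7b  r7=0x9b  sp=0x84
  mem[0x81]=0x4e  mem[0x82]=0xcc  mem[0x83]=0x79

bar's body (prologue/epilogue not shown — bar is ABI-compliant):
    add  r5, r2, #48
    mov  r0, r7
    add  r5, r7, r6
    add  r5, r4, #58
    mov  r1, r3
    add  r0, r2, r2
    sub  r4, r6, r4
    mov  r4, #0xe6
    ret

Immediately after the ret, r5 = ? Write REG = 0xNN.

prologue: push r0 → mem[0x83]=0xd0, sp=0x83
prologue: push r1 → mem[0x82]=0x7a, sp=0x82
prologue: push r4 → mem[0x81]=0x80, sp=0x81
body[0] add  r5, r2, #48 → r5=0xb5
body[1] mov  r0, r7 → r0=0x9b
body[2] add  r5, r7, r6 → r5=0x16
body[3] add  r5, r4, #58 → r5=0xba
body[4] mov  r1, r3 → r1=0xd7
body[5] add  r0, r2, r2 → r0=0x0a
body[6] sub  r4, r6, r4 → r4=0xfb
body[7] mov  r4, #0xe6 → r4=0xe6
epilogue: pop r4=0x80, sp=0x82
epilogue: pop r1=0x7a, sp=0x83
epilogue: pop r0=0xd0, sp=0x84
r5 is caller-saved → body value

REG = 0xba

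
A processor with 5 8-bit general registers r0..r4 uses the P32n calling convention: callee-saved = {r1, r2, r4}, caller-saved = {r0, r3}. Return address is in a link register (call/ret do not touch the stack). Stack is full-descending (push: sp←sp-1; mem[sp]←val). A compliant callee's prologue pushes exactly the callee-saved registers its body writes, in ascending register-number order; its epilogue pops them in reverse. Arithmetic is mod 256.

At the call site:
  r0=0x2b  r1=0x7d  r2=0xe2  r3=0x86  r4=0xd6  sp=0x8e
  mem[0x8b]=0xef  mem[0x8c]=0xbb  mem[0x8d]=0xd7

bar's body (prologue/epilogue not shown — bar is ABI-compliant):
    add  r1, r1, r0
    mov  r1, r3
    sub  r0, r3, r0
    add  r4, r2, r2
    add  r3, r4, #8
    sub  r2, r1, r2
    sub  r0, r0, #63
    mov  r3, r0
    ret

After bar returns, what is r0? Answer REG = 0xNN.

prologue: push r1 → mem[0x8d]=0x7d, sp=0x8d
prologue: push r2 → mem[0x8c]=0xe2, sp=0x8c
prologue: push r4 → mem[0x8b]=0xd6, sp=0x8b
body[0] add  r1, r1, r0 → r1=0xa8
body[1] mov  r1, r3 → r1=0x86
body[2] sub  r0, r3, r0 → r0=0x5b
body[3] add  r4, r2, r2 → r4=0xc4
body[4] add  r3, r4, #8 → r3=0xcc
body[5] sub  r2, r1, r2 → r2=0xa4
body[6] sub  r0, r0, #63 → r0=0x1c
body[7] mov  r3, r0 → r3=0x1c
epilogue: pop r4=0xd6, sp=0x8c
epilogue: pop r2=0xe2, sp=0x8d
epilogue: pop r1=0x7d, sp=0x8e
r0 is caller-saved → body value

REG = 0x1c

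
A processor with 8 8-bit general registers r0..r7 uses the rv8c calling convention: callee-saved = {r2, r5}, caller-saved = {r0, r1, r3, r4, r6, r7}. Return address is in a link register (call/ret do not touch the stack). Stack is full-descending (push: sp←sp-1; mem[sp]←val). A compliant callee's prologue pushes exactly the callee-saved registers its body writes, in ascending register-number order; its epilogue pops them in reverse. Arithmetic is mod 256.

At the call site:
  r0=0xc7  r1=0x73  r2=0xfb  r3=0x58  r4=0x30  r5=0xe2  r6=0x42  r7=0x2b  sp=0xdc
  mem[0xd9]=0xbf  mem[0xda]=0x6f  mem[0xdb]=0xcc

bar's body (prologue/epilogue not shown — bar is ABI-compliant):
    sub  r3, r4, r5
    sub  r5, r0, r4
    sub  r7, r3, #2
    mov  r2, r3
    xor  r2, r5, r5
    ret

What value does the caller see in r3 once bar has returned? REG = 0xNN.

prologue: push r2 → mem[0xdb]=0xfb, sp=0xdb
prologue: push r5 → mem[0xda]=0xe2, sp=0xda
body[0] sub  r3, r4, r5 → r3=0x4e
body[1] sub  r5, r0, r4 → r5=0x97
body[2] sub  r7, r3, #2 → r7=0x4c
body[3] mov  r2, r3 → r2=0x4e
body[4] xor  r2, r5, r5 → r2=0x00
epilogue: pop r5=0xe2, sp=0xdb
epilogue: pop r2=0xfb, sp=0xdc
r3 is caller-saved → body value

REG = 0x4e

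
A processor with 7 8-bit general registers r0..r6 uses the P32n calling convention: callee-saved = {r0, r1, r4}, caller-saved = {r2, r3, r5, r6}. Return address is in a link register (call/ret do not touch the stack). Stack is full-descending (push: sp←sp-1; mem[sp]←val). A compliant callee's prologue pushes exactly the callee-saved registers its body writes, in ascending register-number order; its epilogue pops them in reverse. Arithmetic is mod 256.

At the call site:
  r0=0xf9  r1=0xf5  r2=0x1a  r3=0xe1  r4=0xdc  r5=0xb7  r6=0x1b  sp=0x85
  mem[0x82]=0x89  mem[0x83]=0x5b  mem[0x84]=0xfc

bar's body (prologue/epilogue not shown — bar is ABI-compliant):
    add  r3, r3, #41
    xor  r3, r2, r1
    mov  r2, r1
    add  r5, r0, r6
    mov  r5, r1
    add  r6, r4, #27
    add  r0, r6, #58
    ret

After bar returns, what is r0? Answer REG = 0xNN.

REG = 0xf9

prologue: push r0 → mem[0x84]=0xf9, sp=0x84
body[0] add  r3, r3, #41 → r3=0x0a
body[1] xor  r3, r2, r1 → r3=0xef
body[2] mov  r2, r1 → r2=0xf5
body[3] add  r5, r0, r6 → r5=0x14
body[4] mov  r5, r1 → r5=0xf5
body[5] add  r6, r4, #27 → r6=0xf7
body[6] add  r0, r6, #58 → r0=0x31
epilogue: pop r0=0xf9, sp=0x85
r0 is callee-saved → restored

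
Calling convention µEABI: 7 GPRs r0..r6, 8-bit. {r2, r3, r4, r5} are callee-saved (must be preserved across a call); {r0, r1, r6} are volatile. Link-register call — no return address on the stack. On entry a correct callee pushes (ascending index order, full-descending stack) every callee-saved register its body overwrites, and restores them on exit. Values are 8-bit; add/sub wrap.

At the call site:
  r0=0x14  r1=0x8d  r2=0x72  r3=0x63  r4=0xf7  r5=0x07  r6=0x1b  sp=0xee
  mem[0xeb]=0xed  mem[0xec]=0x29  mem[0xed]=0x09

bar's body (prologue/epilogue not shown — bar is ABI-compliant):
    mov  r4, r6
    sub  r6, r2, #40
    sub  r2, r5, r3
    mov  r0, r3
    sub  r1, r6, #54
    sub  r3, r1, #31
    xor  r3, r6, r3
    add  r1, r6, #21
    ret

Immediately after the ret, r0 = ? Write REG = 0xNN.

REG = 0x63

prologue: push r2 -> mem[0xed]=0x72, sp=0xed
prologue: push r3 -> mem[0xec]=0x63, sp=0xec
prologue: push r4 -> mem[0xeb]=0xf7, sp=0xeb
body[0] mov  r4, r6 -> r4=0x1b
body[1] sub  r6, r2, #40 -> r6=0x4a
body[2] sub  r2, r5, r3 -> r2=0xa4
body[3] mov  r0, r3 -> r0=0x63
body[4] sub  r1, r6, #54 -> r1=0x14
body[5] sub  r3, r1, #31 -> r3=0xf5
body[6] xor  r3, r6, r3 -> r3=0xbf
body[7] add  r1, r6, #21 -> r1=0x5f
epilogue: pop r4=0xf7, sp=0xec
epilogue: pop r3=0x63, sp=0xed
epilogue: pop r2=0x72, sp=0xee
r0 is caller-saved -> body value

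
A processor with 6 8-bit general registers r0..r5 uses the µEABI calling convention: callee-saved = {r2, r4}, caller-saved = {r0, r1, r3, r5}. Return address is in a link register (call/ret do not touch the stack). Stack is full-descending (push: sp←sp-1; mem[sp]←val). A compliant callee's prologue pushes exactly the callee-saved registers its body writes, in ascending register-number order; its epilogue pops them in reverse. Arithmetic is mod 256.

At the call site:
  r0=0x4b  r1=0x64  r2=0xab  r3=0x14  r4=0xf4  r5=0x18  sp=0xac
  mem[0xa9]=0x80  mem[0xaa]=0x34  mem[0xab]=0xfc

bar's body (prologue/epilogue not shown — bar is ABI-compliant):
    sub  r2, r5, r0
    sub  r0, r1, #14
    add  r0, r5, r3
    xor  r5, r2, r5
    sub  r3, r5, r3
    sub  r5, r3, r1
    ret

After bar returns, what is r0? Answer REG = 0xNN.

REG = 0x2c

prologue: push r2 → mem[0xab]=0xab, sp=0xab
body[0] sub  r2, r5, r0 → r2=0xcd
body[1] sub  r0, r1, #14 → r0=0x56
body[2] add  r0, r5, r3 → r0=0x2c
body[3] xor  r5, r2, r5 → r5=0xd5
body[4] sub  r3, r5, r3 → r3=0xc1
body[5] sub  r5, r3, r1 → r5=0x5d
epilogue: pop r2=0xab, sp=0xac
r0 is caller-saved → body value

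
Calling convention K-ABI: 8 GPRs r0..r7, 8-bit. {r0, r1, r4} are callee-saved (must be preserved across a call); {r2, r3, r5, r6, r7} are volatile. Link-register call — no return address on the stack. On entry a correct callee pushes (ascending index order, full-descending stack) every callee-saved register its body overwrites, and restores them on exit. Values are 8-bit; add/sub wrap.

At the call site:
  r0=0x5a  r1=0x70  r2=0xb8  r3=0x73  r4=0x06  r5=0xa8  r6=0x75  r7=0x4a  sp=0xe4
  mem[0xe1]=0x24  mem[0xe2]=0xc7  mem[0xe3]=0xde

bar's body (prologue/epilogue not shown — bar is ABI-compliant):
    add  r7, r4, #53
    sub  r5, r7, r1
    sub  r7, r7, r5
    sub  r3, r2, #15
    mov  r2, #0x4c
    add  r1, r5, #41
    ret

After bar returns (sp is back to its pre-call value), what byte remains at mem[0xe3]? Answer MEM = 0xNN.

MEM = 0x70

prologue: push r1 -> mem[0xe3]=0x70, sp=0xe3
body[0] add  r7, r4, #53 -> r7=0x3b
body[1] sub  r5, r7, r1 -> r5=0xcb
body[2] sub  r7, r7, r5 -> r7=0x70
body[3] sub  r3, r2, #15 -> r3=0xa9
body[4] mov  r2, #0x4c -> r2=0x4c
body[5] add  r1, r5, #41 -> r1=0xf4
epilogue: pop r1=0x70, sp=0xe4
prologue pushed ['r1'] at ['0xe3']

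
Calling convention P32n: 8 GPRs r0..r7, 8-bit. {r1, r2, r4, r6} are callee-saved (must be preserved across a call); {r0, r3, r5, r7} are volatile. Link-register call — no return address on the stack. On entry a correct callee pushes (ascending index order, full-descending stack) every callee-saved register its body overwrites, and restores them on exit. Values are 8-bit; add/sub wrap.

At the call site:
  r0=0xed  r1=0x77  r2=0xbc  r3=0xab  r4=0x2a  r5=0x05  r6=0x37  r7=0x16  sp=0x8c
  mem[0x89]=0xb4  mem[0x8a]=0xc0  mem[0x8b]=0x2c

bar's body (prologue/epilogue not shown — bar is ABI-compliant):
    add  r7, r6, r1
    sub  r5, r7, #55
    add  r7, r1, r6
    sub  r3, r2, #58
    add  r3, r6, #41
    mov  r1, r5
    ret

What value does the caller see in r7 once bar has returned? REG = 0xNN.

prologue: push r1 -> mem[0x8b]=0x77, sp=0x8b
body[0] add  r7, r6, r1 -> r7=0xae
body[1] sub  r5, r7, #55 -> r5=0x77
body[2] add  r7, r1, r6 -> r7=0xae
body[3] sub  r3, r2, #58 -> r3=0x82
body[4] add  r3, r6, #41 -> r3=0x60
body[5] mov  r1, r5 -> r1=0x77
epilogue: pop r1=0x77, sp=0x8c
r7 is caller-saved -> body value

REG = 0xae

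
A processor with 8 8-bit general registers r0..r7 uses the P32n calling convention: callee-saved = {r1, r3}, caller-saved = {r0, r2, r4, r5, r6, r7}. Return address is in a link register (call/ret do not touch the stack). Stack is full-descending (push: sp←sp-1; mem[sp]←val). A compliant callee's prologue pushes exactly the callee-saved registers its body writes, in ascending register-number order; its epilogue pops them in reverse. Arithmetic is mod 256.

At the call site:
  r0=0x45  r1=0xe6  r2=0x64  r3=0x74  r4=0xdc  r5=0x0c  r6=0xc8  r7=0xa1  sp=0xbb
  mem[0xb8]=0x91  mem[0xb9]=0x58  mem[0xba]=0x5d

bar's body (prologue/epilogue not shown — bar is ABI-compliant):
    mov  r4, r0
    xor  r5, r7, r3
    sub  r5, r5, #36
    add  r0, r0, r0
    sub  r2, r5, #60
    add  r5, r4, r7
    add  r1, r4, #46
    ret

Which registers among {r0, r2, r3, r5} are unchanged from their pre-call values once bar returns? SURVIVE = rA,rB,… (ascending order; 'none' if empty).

SURVIVE = r3

prologue: push r1 -> mem[0xba]=0xe6, sp=0xba
body[0] mov  r4, r0 -> r4=0x45
body[1] xor  r5, r7, r3 -> r5=0xd5
body[2] sub  r5, r5, #36 -> r5=0xb1
body[3] add  r0, r0, r0 -> r0=0x8a
body[4] sub  r2, r5, #60 -> r2=0x75
body[5] add  r5, r4, r7 -> r5=0xe6
body[6] add  r1, r4, #46 -> r1=0x73
epilogue: pop r1=0xe6, sp=0xbb
r0: caller-saved, written=True
r2: caller-saved, written=True
r3: callee-saved, written=False
r5: caller-saved, written=True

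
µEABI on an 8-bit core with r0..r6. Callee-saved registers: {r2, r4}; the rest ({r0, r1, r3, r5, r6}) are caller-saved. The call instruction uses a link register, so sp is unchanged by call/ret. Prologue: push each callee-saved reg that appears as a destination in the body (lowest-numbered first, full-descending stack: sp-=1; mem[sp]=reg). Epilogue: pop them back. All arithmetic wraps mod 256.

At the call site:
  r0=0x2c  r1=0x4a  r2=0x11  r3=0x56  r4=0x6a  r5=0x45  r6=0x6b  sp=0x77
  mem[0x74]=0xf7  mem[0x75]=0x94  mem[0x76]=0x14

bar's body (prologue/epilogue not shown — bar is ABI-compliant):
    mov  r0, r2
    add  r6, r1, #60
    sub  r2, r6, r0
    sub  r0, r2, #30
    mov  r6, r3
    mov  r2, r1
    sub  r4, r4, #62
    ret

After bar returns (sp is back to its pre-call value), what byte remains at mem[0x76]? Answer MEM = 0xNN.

MEM = 0x11

prologue: push r2 -> mem[0x76]=0x11, sp=0x76
prologue: push r4 -> mem[0x75]=0x6a, sp=0x75
body[0] mov  r0, r2 -> r0=0x11
body[1] add  r6, r1, #60 -> r6=0x86
body[2] sub  r2, r6, r0 -> r2=0x75
body[3] sub  r0, r2, #30 -> r0=0x57
body[4] mov  r6, r3 -> r6=0x56
body[5] mov  r2, r1 -> r2=0x4a
body[6] sub  r4, r4, #62 -> r4=0x2c
epilogue: pop r4=0x6a, sp=0x76
epilogue: pop r2=0x11, sp=0x77
prologue pushed ['r2', 'r4'] at ['0x76', '0x75']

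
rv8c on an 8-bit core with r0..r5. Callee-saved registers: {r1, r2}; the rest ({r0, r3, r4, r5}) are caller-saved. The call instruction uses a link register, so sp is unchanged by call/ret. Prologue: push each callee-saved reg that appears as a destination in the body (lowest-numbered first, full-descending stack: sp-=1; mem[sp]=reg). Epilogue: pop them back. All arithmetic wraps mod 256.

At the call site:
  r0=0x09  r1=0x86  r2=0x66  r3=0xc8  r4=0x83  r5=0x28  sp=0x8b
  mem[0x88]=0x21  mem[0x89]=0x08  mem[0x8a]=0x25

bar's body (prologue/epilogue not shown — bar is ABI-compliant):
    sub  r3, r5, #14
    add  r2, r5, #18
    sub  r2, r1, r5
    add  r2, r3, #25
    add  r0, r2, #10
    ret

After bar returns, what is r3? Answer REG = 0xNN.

prologue: push r2 -> mem[0x8a]=0x66, sp=0x8a
body[0] sub  r3, r5, #14 -> r3=0x1a
body[1] add  r2, r5, #18 -> r2=0x3a
body[2] sub  r2, r1, r5 -> r2=0x5e
body[3] add  r2, r3, #25 -> r2=0x33
body[4] add  r0, r2, #10 -> r0=0x3d
epilogue: pop r2=0x66, sp=0x8b
r3 is caller-saved -> body value

REG = 0x1a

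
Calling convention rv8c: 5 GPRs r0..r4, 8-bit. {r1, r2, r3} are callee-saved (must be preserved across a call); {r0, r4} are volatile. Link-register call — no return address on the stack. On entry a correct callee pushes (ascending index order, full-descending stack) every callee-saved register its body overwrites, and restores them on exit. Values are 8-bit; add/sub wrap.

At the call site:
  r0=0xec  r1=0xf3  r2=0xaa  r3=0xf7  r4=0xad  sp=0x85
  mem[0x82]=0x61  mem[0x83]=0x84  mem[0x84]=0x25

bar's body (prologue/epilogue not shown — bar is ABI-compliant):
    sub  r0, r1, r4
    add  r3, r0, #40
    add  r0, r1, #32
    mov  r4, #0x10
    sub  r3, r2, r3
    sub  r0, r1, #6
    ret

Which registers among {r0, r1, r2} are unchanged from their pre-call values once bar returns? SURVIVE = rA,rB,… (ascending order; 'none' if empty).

prologue: push r3 -> mem[0x84]=0xf7, sp=0x84
body[0] sub  r0, r1, r4 -> r0=0x46
body[1] add  r3, r0, #40 -> r3=0x6e
body[2] add  r0, r1, #32 -> r0=0x13
body[3] mov  r4, #0x10 -> r4=0x10
body[4] sub  r3, r2, r3 -> r3=0x3c
body[5] sub  r0, r1, #6 -> r0=0xed
epilogue: pop r3=0xf7, sp=0x85
r0: caller-saved, written=True
r1: callee-saved, written=False
r2: callee-saved, written=False

SURVIVE = r1,r2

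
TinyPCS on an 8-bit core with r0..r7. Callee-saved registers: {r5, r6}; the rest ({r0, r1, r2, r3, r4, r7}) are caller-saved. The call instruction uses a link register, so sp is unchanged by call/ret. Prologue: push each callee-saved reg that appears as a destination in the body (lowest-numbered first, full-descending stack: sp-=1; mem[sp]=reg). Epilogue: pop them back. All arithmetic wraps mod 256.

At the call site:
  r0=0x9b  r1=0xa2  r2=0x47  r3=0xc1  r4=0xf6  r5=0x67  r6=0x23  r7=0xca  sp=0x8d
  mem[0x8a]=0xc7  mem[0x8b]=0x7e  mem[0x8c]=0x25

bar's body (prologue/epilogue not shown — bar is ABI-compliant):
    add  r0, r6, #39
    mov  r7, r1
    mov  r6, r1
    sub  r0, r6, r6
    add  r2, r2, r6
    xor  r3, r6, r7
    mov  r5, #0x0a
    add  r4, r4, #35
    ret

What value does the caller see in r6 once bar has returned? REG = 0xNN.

REG = 0x23

prologue: push r5 -> mem[0x8c]=0x67, sp=0x8c
prologue: push r6 -> mem[0x8b]=0x23, sp=0x8b
body[0] add  r0, r6, #39 -> r0=0x4a
body[1] mov  r7, r1 -> r7=0xa2
body[2] mov  r6, r1 -> r6=0xa2
body[3] sub  r0, r6, r6 -> r0=0x00
body[4] add  r2, r2, r6 -> r2=0xe9
body[5] xor  r3, r6, r7 -> r3=0x00
body[6] mov  r5, #0x0a -> r5=0x0a
body[7] add  r4, r4, #35 -> r4=0x19
epilogue: pop r6=0x23, sp=0x8c
epilogue: pop r5=0x67, sp=0x8d
r6 is callee-saved -> restored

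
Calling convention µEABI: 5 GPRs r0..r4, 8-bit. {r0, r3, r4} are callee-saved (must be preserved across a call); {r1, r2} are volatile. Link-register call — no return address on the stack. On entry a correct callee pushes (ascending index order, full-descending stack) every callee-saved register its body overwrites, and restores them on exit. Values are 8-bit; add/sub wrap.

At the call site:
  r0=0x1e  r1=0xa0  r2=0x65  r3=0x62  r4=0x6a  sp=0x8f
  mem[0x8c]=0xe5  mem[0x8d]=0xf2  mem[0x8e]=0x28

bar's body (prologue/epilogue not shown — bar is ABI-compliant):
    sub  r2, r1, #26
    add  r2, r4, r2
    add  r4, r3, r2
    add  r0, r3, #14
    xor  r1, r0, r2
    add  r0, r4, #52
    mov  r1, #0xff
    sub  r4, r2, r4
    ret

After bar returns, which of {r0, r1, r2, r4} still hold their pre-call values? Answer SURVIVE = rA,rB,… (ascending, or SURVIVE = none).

SURVIVE = r0,r4

prologue: push r0 -> mem[0x8e]=0x1e, sp=0x8e
prologue: push r4 -> mem[0x8d]=0x6a, sp=0x8d
body[0] sub  r2, r1, #26 -> r2=0x86
body[1] add  r2, r4, r2 -> r2=0xf0
body[2] add  r4, r3, r2 -> r4=0x52
body[3] add  r0, r3, #14 -> r0=0x70
body[4] xor  r1, r0, r2 -> r1=0x80
body[5] add  r0, r4, #52 -> r0=0x86
body[6] mov  r1, #0xff -> r1=0xff
body[7] sub  r4, r2, r4 -> r4=0x9e
epilogue: pop r4=0x6a, sp=0x8e
epilogue: pop r0=0x1e, sp=0x8f
r0: callee-saved, written=True
r1: caller-saved, written=True
r2: caller-saved, written=True
r4: callee-saved, written=True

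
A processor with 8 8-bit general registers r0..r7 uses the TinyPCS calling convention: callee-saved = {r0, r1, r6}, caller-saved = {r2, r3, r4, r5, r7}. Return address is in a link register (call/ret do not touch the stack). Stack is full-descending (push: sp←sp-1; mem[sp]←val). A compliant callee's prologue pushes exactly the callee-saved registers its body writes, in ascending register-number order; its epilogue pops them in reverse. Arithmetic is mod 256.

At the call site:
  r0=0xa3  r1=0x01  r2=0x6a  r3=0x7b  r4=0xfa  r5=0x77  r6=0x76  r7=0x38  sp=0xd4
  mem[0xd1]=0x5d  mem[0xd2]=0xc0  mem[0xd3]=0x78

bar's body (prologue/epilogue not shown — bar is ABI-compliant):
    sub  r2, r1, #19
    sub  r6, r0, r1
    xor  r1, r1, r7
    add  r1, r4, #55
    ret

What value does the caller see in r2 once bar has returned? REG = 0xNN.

prologue: push r1 → mem[0xd3]=0x01, sp=0xd3
prologue: push r6 → mem[0xd2]=0x76, sp=0xd2
body[0] sub  r2, r1, #19 → r2=0xee
body[1] sub  r6, r0, r1 → r6=0xa2
body[2] xor  r1, r1, r7 → r1=0x39
body[3] add  r1, r4, #55 → r1=0x31
epilogue: pop r6=0x76, sp=0xd3
epilogue: pop r1=0x01, sp=0xd4
r2 is caller-saved → body value

REG = 0xee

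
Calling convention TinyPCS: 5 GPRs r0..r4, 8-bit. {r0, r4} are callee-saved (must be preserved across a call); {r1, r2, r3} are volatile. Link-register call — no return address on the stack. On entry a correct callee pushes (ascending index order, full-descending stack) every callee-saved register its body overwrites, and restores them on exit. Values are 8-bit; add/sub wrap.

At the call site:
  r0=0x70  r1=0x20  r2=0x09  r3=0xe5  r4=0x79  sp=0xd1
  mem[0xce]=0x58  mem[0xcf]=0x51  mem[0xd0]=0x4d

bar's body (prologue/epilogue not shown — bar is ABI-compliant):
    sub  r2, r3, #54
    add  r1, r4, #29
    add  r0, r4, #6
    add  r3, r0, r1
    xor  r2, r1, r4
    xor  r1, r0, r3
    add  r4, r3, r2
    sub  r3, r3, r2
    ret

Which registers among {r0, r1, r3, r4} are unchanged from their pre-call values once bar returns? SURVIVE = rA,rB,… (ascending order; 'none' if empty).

SURVIVE = r0,r4

prologue: push r0 -> mem[0xd0]=0x70, sp=0xd0
prologue: push r4 -> mem[0xcf]=0x79, sp=0xcf
body[0] sub  r2, r3, #54 -> r2=0xaf
body[1] add  r1, r4, #29 -> r1=0x96
body[2] add  r0, r4, #6 -> r0=0x7f
body[3] add  r3, r0, r1 -> r3=0x15
body[4] xor  r2, r1, r4 -> r2=0xef
body[5] xor  r1, r0, r3 -> r1=0x6a
body[6] add  r4, r3, r2 -> r4=0x04
body[7] sub  r3, r3, r2 -> r3=0x26
epilogue: pop r4=0x79, sp=0xd0
epilogue: pop r0=0x70, sp=0xd1
r0: callee-saved, written=True
r1: caller-saved, written=True
r3: caller-saved, written=True
r4: callee-saved, written=True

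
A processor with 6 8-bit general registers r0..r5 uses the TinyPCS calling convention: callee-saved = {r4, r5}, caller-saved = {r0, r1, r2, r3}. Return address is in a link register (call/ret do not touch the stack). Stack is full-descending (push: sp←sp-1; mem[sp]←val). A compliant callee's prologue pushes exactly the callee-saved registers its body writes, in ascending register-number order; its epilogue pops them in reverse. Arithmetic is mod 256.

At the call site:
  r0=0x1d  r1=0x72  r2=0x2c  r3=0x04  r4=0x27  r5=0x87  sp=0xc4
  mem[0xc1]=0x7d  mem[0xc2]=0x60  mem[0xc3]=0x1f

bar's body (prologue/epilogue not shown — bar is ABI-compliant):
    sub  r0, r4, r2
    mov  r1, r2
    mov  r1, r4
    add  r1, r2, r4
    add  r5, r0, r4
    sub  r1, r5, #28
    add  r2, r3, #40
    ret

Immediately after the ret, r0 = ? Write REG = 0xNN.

REG = 0xfb

prologue: push r5 -> mem[0xc3]=0x87, sp=0xc3
body[0] sub  r0, r4, r2 -> r0=0xfb
body[1] mov  r1, r2 -> r1=0x2c
body[2] mov  r1, r4 -> r1=0x27
body[3] add  r1, r2, r4 -> r1=0x53
body[4] add  r5, r0, r4 -> r5=0x22
body[5] sub  r1, r5, #28 -> r1=0x06
body[6] add  r2, r3, #40 -> r2=0x2c
epilogue: pop r5=0x87, sp=0xc4
r0 is caller-saved -> body value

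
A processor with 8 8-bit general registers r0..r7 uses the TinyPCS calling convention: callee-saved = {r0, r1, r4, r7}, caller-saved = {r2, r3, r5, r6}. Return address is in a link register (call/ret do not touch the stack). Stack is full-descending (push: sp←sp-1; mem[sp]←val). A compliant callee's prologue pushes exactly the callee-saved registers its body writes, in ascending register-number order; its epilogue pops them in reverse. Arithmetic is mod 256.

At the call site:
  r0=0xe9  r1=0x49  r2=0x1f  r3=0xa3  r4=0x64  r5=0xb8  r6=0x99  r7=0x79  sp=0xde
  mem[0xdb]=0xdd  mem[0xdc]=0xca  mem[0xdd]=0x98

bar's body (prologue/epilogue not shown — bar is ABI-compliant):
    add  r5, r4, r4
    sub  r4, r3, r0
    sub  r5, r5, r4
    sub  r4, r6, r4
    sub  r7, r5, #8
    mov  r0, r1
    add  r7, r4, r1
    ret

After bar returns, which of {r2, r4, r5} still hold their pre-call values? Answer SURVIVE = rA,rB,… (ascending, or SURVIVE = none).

SURVIVE = r2,r4

prologue: push r0 → mem[0xdd]=0xe9, sp=0xdd
prologue: push r4 → mem[0xdc]=0x64, sp=0xdc
prologue: push r7 → mem[0xdb]=0x79, sp=0xdb
body[0] add  r5, r4, r4 → r5=0xc8
body[1] sub  r4, r3, r0 → r4=0xba
body[2] sub  r5, r5, r4 → r5=0x0e
body[3] sub  r4, r6, r4 → r4=0xdf
body[4] sub  r7, r5, #8 → r7=0x06
body[5] mov  r0, r1 → r0=0x49
body[6] add  r7, r4, r1 → r7=0x28
epilogue: pop r7=0x79, sp=0xdc
epilogue: pop r4=0x64, sp=0xdd
epilogue: pop r0=0xe9, sp=0xde
r2: caller-saved, written=False
r4: callee-saved, written=True
r5: caller-saved, written=True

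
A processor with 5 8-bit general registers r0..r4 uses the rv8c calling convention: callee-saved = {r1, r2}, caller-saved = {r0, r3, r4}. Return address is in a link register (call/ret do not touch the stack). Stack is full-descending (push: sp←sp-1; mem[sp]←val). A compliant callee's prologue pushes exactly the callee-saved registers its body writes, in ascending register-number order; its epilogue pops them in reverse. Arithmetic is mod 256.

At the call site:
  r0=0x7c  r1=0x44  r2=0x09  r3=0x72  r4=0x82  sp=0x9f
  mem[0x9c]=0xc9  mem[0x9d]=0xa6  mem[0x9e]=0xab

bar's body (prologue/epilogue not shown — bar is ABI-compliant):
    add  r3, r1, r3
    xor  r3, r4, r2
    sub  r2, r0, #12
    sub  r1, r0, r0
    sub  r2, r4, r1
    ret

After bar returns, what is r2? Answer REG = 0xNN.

prologue: push r1 -> mem[0x9e]=0x44, sp=0x9e
prologue: push r2 -> mem[0x9d]=0x09, sp=0x9d
body[0] add  r3, r1, r3 -> r3=0xb6
body[1] xor  r3, r4, r2 -> r3=0x8b
body[2] sub  r2, r0, #12 -> r2=0x70
body[3] sub  r1, r0, r0 -> r1=0x00
body[4] sub  r2, r4, r1 -> r2=0x82
epilogue: pop r2=0x09, sp=0x9e
epilogue: pop r1=0x44, sp=0x9f
r2 is callee-saved -> restored

REG = 0x09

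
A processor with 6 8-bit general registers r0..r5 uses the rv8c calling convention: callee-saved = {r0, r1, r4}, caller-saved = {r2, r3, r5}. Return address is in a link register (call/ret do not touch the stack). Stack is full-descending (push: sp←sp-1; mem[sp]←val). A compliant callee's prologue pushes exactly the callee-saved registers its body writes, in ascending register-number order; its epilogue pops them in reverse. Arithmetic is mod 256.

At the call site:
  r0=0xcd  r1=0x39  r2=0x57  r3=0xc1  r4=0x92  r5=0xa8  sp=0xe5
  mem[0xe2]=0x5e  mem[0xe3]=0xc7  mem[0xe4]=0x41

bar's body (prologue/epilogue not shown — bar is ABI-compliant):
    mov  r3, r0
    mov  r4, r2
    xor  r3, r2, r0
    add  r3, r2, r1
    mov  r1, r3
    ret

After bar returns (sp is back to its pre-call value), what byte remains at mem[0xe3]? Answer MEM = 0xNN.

MEM = 0x92

prologue: push r1 → mem[0xe4]=0x39, sp=0xe4
prologue: push r4 → mem[0xe3]=0x92, sp=0xe3
body[0] mov  r3, r0 → r3=0xcd
body[1] mov  r4, r2 → r4=0x57
body[2] xor  r3, r2, r0 → r3=0x9a
body[3] add  r3, r2, r1 → r3=0x90
body[4] mov  r1, r3 → r1=0x90
epilogue: pop r4=0x92, sp=0xe4
epilogue: pop r1=0x39, sp=0xe5
prologue pushed ['r1', 'r4'] at ['0xe4', '0xe3']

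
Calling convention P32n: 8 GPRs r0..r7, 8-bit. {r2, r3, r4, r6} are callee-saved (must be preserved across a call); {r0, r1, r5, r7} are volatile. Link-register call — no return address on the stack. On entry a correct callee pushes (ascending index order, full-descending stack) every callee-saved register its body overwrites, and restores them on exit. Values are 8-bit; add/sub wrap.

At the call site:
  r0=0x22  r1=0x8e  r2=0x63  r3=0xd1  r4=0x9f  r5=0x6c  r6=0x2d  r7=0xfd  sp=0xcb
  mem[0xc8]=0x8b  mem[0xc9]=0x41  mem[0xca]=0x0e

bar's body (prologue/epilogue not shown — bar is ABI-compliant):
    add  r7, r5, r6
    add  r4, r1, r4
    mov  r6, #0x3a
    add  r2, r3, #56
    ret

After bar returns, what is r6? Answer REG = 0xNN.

prologue: push r2 -> mem[0xca]=0x63, sp=0xca
prologue: push r4 -> mem[0xc9]=0x9f, sp=0xc9
prologue: push r6 -> mem[0xc8]=0x2d, sp=0xc8
body[0] add  r7, r5, r6 -> r7=0x99
body[1] add  r4, r1, r4 -> r4=0x2d
body[2] mov  r6, #0x3a -> r6=0x3a
body[3] add  r2, r3, #56 -> r2=0x09
epilogue: pop r6=0x2d, sp=0xc9
epilogue: pop r4=0x9f, sp=0xca
epilogue: pop r2=0x63, sp=0xcb
r6 is callee-saved -> restored

REG = 0x2d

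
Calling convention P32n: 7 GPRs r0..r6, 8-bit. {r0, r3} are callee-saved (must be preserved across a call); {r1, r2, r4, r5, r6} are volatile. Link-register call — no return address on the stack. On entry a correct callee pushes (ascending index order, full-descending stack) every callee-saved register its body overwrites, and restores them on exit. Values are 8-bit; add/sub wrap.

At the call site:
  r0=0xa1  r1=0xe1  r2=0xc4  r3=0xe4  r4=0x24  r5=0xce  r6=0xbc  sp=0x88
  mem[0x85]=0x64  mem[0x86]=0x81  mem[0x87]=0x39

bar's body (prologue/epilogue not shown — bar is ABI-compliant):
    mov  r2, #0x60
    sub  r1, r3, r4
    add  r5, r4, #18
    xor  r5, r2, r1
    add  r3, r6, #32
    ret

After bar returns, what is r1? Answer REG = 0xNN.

REG = 0xc0

prologue: push r3 -> mem[0x87]=0xe4, sp=0x87
body[0] mov  r2, #0x60 -> r2=0x60
body[1] sub  r1, r3, r4 -> r1=0xc0
body[2] add  r5, r4, #18 -> r5=0x36
body[3] xor  r5, r2, r1 -> r5=0xa0
body[4] add  r3, r6, #32 -> r3=0xdc
epilogue: pop r3=0xe4, sp=0x88
r1 is caller-saved -> body value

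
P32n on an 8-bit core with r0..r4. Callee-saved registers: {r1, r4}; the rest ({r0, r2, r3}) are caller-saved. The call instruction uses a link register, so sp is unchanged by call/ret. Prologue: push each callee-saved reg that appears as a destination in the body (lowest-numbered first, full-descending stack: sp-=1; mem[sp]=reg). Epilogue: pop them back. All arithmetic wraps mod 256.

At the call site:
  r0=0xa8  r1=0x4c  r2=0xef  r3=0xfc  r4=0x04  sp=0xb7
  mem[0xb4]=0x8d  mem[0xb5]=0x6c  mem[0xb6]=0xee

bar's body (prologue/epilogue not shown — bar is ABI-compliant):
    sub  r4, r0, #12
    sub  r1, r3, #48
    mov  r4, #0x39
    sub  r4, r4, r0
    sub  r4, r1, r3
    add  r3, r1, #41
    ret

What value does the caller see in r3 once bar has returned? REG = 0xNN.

prologue: push r1 -> mem[0xb6]=0x4c, sp=0xb6
prologue: push r4 -> mem[0xb5]=0x04, sp=0xb5
body[0] sub  r4, r0, #12 -> r4=0x9c
body[1] sub  r1, r3, #48 -> r1=0xcc
body[2] mov  r4, #0x39 -> r4=0x39
body[3] sub  r4, r4, r0 -> r4=0x91
body[4] sub  r4, r1, r3 -> r4=0xd0
body[5] add  r3, r1, #41 -> r3=0xf5
epilogue: pop r4=0x04, sp=0xb6
epilogue: pop r1=0x4c, sp=0xb7
r3 is caller-saved -> body value

REG = 0xf5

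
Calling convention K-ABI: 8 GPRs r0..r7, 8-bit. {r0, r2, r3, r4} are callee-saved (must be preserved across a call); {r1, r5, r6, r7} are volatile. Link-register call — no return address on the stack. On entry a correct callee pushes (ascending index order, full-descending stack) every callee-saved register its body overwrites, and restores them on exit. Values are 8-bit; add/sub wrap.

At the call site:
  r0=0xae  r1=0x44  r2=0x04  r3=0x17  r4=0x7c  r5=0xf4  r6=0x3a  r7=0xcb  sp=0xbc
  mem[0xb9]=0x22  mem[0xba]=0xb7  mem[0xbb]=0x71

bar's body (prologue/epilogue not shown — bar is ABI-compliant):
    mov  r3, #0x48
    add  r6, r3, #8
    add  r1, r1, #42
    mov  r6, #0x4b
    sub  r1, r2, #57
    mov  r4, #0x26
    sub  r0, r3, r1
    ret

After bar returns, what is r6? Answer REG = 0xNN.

REG = 0x4b

prologue: push r0 → mem[0xbb]=0xae, sp=0xbb
prologue: push r3 → mem[0xba]=0x17, sp=0xba
prologue: push r4 → mem[0xb9]=0x7c, sp=0xb9
body[0] mov  r3, #0x48 → r3=0x48
body[1] add  r6, r3, #8 → r6=0x50
body[2] add  r1, r1, #42 → r1=0x6e
body[3] mov  r6, #0x4b → r6=0x4b
body[4] sub  r1, r2, #57 → r1=0xcb
body[5] mov  r4, #0x26 → r4=0x26
body[6] sub  r0, r3, r1 → r0=0x7d
epilogue: pop r4=0x7c, sp=0xba
epilogue: pop r3=0x17, sp=0xbb
epilogue: pop r0=0xae, sp=0xbc
r6 is caller-saved → body value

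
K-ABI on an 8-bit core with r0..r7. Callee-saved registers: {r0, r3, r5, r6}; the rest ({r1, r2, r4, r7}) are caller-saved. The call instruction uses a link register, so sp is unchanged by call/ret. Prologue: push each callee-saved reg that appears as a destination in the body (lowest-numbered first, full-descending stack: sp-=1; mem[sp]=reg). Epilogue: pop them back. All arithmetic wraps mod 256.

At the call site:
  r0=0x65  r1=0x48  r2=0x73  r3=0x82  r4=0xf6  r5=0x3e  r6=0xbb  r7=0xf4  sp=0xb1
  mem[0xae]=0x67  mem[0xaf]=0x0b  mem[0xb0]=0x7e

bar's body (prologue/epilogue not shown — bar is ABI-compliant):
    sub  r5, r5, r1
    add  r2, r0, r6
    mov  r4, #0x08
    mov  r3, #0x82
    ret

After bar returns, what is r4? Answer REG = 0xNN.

prologue: push r3 → mem[0xb0]=0x82, sp=0xb0
prologue: push r5 → mem[0xaf]=0x3e, sp=0xaf
body[0] sub  r5, r5, r1 → r5=0xf6
body[1] add  r2, r0, r6 → r2=0x20
body[2] mov  r4, #0x08 → r4=0x08
body[3] mov  r3, #0x82 → r3=0x82
epilogue: pop r5=0x3e, sp=0xb0
epilogue: pop r3=0x82, sp=0xb1
r4 is caller-saved → body value

REG = 0x08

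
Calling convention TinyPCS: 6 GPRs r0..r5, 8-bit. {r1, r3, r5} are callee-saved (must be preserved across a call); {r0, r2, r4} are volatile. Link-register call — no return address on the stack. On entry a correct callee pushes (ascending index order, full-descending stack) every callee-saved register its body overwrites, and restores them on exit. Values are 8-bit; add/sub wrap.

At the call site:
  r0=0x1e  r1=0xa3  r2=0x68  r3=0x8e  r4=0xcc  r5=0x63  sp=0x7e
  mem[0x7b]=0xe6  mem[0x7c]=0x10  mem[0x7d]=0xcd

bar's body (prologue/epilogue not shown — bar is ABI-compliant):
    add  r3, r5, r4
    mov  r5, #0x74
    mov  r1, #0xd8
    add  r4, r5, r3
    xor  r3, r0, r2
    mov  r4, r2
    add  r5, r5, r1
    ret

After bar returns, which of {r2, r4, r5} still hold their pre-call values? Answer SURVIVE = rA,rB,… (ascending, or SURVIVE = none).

SURVIVE = r2,r5

prologue: push r1 -> mem[0x7d]=0xa3, sp=0x7d
prologue: push r3 -> mem[0x7c]=0x8e, sp=0x7c
prologue: push r5 -> mem[0x7b]=0x63, sp=0x7b
body[0] add  r3, r5, r4 -> r3=0x2f
body[1] mov  r5, #0x74 -> r5=0x74
body[2] mov  r1, #0xd8 -> r1=0xd8
body[3] add  r4, r5, r3 -> r4=0xa3
body[4] xor  r3, r0, r2 -> r3=0x76
body[5] mov  r4, r2 -> r4=0x68
body[6] add  r5, r5, r1 -> r5=0x4c
epilogue: pop r5=0x63, sp=0x7c
epilogue: pop r3=0x8e, sp=0x7d
epilogue: pop r1=0xa3, sp=0x7e
r2: caller-saved, written=False
r4: caller-saved, written=True
r5: callee-saved, written=True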